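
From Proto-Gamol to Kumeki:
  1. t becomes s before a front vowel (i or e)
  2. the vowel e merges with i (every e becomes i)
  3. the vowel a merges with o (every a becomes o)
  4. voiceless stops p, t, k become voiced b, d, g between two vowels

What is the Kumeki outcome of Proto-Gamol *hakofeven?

Kumeki: start from *hakofeven.
  rule 1: no change — hakofeven
  rule 2 (vowel merger): hakofeven → hakofivin
  rule 3 (vowel merger): hakofivin → hokofivin
  rule 4 (intervocalic voicing): hokofivin → hogofivin
  ⇒ Kumeki hogofivin

hogofivin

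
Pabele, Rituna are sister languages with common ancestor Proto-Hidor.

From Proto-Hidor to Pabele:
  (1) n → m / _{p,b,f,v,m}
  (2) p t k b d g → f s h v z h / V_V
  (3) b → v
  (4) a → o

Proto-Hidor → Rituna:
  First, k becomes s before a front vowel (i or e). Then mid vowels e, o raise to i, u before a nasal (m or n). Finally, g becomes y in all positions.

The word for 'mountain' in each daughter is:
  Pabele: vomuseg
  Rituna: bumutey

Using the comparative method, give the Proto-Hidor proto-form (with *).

*bomuteg

Position 1: Pabele has v, Rituna has b. Rituna preserves b here (none of its changes turn any other segment into b), so the proto-segment is *b.
Position 7: Pabele has g, Rituna has y. Pabele preserves g here (none of its changes turn any other segment into g), so the proto-segment is *g.
This points to *bomuteg. Verify forward in each daughter:
Pabele: *bomuteg
  bomuteg (rule 1 does not apply)
  bomuteg → bomuseg   [intervocalic lenition]
  bomuseg → vomuseg   [unconditioned shift]
  vomuseg (rule 4 does not apply)
  giving Pabele vomuseg.
Rituna: start from *bomuteg.
  rule 1: no change — bomuteg
  rule 2 (pre-nasal raising): bomuteg → bumuteg
  rule 3 (unconditioned shift): bumuteg → bumutey
  ⇒ Rituna bumutey
Only *bomuteg yields all of Pabele vomuseg, Rituna bumutey.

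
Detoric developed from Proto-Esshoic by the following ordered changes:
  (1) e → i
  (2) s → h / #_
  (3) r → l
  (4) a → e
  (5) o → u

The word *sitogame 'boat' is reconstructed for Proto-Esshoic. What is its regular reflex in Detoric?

hitugemi

Detoric: *sitogame > sitogami > hitogami > hitogemi > hitugemi  (by vowel merger, debuccalisation, vowel merger, vowel merger)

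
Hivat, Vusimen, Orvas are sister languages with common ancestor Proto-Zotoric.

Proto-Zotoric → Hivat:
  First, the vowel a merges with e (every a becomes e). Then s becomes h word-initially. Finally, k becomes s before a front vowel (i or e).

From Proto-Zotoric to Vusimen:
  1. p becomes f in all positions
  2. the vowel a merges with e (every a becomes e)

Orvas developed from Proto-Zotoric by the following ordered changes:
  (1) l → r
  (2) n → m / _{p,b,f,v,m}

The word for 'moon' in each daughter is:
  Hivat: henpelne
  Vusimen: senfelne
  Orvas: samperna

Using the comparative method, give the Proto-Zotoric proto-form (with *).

Position 3: Hivat has n, Vusimen has n, Orvas has m. Hivat preserves n here (none of its changes turn any other segment into n), so the proto-segment is *n.
Position 4: Hivat has p, Vusimen has f, Orvas has p. Hivat preserves p here (none of its changes turn any other segment into p), so the proto-segment is *p.
Position 6: Hivat has l, Vusimen has l, Orvas has r. Hivat preserves l here (none of its changes turn any other segment into l), so the proto-segment is *l.
This points to *sanpelna. Verify forward in each daughter:
Hivat: *sanpelna
  sanpelna → senpelne   [vowel merger]
  senpelne → henpelne   [debuccalisation]
  henpelne (rule 3 does not apply)
  giving Hivat henpelne.
Vusimen: *sanpelna
  sanpelna → sanfelna   [unconditioned shift]
  sanfelna → senfelne   [vowel merger]
  giving Vusimen senfelne.
Orvas: *sanpelna
  sanpelna → sanperna   [unconditioned shift]
  sanperna → samperna   [nasal place assimilation]
  giving Orvas samperna.
No other proto-form is consistent with every reflex, so the reconstruction is *sanpelna.

*sanpelna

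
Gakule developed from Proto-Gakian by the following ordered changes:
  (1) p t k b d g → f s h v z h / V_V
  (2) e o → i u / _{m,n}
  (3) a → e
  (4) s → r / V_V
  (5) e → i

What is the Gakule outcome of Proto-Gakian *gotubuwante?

goruvuwinti

Gakule: start from *gotubuwante.
  rule 1 (intervocalic lenition): gotubuwante → gosuvuwante
  rule 2: no change — gosuvuwante
  rule 3 (vowel merger): gosuvuwante → gosuvuwente
  rule 4 (rhotacism): gosuvuwente → goruvuwente
  rule 5 (vowel merger): goruvuwente → goruvuwinti
  ⇒ Gakule goruvuwinti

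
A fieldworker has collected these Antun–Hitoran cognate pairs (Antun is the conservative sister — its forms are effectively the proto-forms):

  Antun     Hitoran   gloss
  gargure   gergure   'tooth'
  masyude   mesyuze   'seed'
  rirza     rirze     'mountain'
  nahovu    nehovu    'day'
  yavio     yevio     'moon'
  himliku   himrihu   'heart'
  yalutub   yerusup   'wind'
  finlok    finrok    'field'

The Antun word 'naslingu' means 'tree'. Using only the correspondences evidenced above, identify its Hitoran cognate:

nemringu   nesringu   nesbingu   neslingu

nesringu

masyude ~ mesyuze, nahovu ~ nehovu — Antun a corresponds to Hitoran e after a consonant, before a consonant other than r, m, n, p, b, f, v.
himliku ~ himrihu — Antun l corresponds to Hitoran r after a consonant, before a front vowel.
Applying these to Antun 'naslingu':
  naslingu → neslingu   (a→e after a consonant, before a consonant other than r, m, n, p, b, f, v)
  neslingu → nesringu   (l→r after a consonant, before a front vowel)
So the Hitoran cognate is 'nesringu'.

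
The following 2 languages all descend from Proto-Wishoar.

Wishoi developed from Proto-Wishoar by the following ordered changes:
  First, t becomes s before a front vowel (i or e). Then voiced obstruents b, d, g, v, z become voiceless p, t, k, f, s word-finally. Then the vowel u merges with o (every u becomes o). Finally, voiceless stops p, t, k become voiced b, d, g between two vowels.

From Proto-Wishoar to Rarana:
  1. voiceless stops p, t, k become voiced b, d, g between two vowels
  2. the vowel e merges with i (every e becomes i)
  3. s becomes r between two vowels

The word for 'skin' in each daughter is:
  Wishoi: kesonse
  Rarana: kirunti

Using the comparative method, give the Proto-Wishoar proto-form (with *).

*kesunte

Position 7: Wishoi has e, Rarana has i. Wishoi preserves e here (none of its changes turn any other segment into e), so the proto-segment is *e.
Position 4: Wishoi has o, Rarana has u. Rarana preserves u here (none of its changes turn any other segment into u), so the proto-segment is *u.
This points to *kesunte. Verify forward in each daughter:
Wishoi: *kesunte
  kesunte → kesunse   [palatalisation]
  kesunse (rule 2 does not apply)
  kesunse → kesonse   [vowel merger]
  kesonse (rule 4 does not apply)
  giving Wishoi kesonse.
Rarana: *kesunte > kisunti > kirunti  (by vowel merger, rhotacism)
Only *kesunte yields all of Wishoi kesonse, Rarana kirunti.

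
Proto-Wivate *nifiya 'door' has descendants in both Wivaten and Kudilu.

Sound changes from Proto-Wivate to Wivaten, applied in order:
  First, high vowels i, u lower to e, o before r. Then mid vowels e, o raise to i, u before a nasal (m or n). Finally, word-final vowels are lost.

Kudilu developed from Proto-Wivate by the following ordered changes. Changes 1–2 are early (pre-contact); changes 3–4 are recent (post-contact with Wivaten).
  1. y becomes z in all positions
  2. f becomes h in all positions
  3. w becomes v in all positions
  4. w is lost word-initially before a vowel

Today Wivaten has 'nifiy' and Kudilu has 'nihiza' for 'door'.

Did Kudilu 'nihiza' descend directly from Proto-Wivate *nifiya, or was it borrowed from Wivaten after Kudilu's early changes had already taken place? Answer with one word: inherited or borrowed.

If inherited, *nifiya would pass through all of Kudilu's changes:
Kudilu: *nifiya > nifiza > nihiza  (by unconditioned shift, unconditioned shift)
If borrowed from Wivaten 'nifiy' after the early changes, it would undergo only the recent ones:
  rule 3 (unconditioned shift): no change (nifiy)
  rule 4 (glide loss): no change (nifiy)
  ⇒ as a loan: nifiy
Kudilu 'nihiza' matches the inherited outcome exactly, so it is an inherited cognate, not a loan.

inherited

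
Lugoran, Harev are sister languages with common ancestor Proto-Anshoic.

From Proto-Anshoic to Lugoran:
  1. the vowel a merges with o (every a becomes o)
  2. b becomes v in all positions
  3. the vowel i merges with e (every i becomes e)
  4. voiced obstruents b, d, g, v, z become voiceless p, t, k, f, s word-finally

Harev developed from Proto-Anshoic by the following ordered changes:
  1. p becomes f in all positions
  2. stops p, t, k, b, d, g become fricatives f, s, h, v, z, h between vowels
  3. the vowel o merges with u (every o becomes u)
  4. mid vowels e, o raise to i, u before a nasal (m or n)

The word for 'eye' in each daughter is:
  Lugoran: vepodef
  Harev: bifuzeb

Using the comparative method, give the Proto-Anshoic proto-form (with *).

Position 5: Lugoran has d, Harev has z. Lugoran preserves d here (none of its changes turn any other segment into d), so the proto-segment is *d.
Position 4: Lugoran has o, Harev has u. Taking the neighbouring segments as reconstructed: Lugoran o could go back to *a or *o; Harev u could go back to *o or *u — the one source consistent with every daughter is *o.
This points to *bipodeb. Verify forward in each daughter:
Lugoran: start from *bipodeb.
  rule 1: no change — bipodeb
  rule 2 (unconditioned shift): bipodeb → vipodev
  rule 3 (vowel merger): vipodev → vepodev
  rule 4 (final devoicing): vepodev → vepodef
  ⇒ Lugoran vepodef
Harev: *bipodeb > bifodeb > bifozeb > bifuzeb  (by unconditioned shift, intervocalic lenition, vowel merger)
*bipodeb is the unique common source.

*bipodeb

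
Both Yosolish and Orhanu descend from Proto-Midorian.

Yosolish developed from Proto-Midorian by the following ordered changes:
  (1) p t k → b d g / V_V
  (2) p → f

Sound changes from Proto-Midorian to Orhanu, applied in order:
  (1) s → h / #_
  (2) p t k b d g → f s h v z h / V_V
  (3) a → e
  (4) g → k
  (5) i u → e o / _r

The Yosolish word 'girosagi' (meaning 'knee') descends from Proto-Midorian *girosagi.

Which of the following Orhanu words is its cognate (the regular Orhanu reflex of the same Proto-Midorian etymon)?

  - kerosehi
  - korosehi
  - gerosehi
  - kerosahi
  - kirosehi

kerosehi

Orhanu: *girosagi > girosahi > girosehi > kirosehi > kerosehi  (by intervocalic lenition, vowel merger, unconditioned shift, pre-rhotic lowering)
Among the options, 'kerosehi' alone shows every Orhanu change applied in order.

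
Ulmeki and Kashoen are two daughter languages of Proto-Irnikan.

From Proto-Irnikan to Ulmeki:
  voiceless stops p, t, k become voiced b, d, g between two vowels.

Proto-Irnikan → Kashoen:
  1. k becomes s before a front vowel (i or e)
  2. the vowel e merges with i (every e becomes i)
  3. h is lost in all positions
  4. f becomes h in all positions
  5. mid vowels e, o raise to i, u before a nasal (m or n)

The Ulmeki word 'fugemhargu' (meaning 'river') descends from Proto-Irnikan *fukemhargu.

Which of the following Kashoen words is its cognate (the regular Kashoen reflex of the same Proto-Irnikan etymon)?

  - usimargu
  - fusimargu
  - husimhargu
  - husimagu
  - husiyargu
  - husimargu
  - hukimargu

husimargu

Kashoen: *fukemhargu
  fukemhargu → fusemhargu   [palatalisation]
  fusemhargu → fusimhargu   [vowel merger]
  fusimhargu → fusimargu   [h-loss]
  fusimargu → husimargu   [unconditioned shift]
  husimargu (rule 5 does not apply)
  giving Kashoen husimargu.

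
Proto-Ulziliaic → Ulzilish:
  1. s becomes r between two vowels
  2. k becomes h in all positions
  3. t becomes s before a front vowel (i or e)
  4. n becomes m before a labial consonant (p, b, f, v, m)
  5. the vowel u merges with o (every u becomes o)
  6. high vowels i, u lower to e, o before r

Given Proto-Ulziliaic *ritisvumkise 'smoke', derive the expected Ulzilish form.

Ulzilish: start from *ritisvumkise.
  rule 1 (rhotacism): ritisvumkise → ritisvumkire
  rule 2 (unconditioned shift): ritisvumkire → ritisvumhire
  rule 3 (palatalisation): ritisvumhire → risisvumhire
  rule 4: no change — risisvumhire
  rule 5 (vowel merger): risisvumhire → risisvomhire
  rule 6 (pre-rhotic lowering): risisvomhire → risisvomhere
  ⇒ Ulzilish risisvomhere

risisvomhere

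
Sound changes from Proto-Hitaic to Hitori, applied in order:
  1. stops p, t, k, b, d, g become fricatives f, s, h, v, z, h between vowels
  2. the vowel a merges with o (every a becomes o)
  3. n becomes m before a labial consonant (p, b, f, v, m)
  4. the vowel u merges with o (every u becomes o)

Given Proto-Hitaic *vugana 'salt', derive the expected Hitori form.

vohono

Hitori: *vugana
  vugana → vuhana   [intervocalic lenition]
  vuhana → vuhono   [vowel merger]
  vuhono (rule 3 does not apply)
  vuhono → vohono   [vowel merger]
  giving Hitori vohono.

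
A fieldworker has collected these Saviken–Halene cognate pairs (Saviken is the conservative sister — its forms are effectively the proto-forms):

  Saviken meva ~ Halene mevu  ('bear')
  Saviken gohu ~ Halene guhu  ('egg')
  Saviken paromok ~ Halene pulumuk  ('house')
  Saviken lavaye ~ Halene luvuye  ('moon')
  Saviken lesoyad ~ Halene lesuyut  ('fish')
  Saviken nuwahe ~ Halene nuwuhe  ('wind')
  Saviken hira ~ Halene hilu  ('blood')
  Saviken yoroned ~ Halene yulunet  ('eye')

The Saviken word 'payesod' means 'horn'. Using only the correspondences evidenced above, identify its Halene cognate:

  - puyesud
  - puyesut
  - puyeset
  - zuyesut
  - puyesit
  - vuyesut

lavaye ~ luvuye, lesoyad ~ lesuyut — Saviken a corresponds to Halene u after a consonant, before a consonant other than r, m, n, p, b, f, v.
gohu ~ guhu, paromok ~ pulumuk — Saviken o corresponds to Halene u after a consonant, before a consonant other than r, m, n, p, b, f, v.
lesoyad ~ lesuyut, yoroned ~ yulunet — Saviken d corresponds to Halene t word-finally.
Applying these to Saviken 'payesod':
  payesod → puyesod   (a→u after a consonant, before a consonant other than r, m, n, p, b, f, v)
  puyesod → puyesud   (o→u after a consonant, before a consonant other than r, m, n, p, b, f, v)
  puyesud → puyesut   (d→t word-finally)
So the Halene cognate is 'puyesut'.

puyesut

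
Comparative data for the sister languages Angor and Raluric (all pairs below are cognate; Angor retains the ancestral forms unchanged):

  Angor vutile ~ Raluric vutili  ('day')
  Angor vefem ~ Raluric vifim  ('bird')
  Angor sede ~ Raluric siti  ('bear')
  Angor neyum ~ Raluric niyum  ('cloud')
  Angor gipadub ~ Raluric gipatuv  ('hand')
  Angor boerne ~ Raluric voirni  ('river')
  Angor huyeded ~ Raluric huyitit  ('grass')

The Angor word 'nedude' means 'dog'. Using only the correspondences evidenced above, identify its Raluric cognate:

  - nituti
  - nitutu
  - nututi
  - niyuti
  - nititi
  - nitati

sede ~ siti, neyum ~ niyum — Angor e corresponds to Raluric i after a consonant, before a consonant other than r, m, n, p, b, f, v.
gipadub ~ gipatuv — Angor d corresponds to Raluric t between vowels (before a back vowel).
sede ~ siti, huyeded ~ huyitit — Angor d corresponds to Raluric t between vowels (before a front vowel).
vutile ~ vutili, sede ~ siti — Angor e corresponds to Raluric i word-finally.
Applying these to Angor 'nedude':
  nedude → nidude   (e→i after a consonant, before a consonant other than r, m, n, p, b, f, v)
  nidude → nitude   (d→t between vowels (before a back vowel))
  nitude → nitute   (d→t between vowels (before a front vowel))
  nitute → nituti   (e→i word-finally)
So the Raluric cognate is 'nituti'.

nituti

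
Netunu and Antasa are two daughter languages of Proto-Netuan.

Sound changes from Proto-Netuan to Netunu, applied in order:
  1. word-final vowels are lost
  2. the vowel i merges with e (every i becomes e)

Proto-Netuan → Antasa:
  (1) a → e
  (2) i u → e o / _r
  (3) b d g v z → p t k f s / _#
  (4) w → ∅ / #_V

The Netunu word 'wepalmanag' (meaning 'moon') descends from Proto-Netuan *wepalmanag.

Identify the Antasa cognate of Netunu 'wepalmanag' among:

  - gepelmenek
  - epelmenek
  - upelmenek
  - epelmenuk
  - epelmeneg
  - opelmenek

Antasa: start from *wepalmanag.
  rule 1 (vowel merger): wepalmanag → wepelmeneg
  rule 2: no change — wepelmeneg
  rule 3 (final devoicing): wepelmeneg → wepelmenek
  rule 4 (glide loss): wepelmenek → epelmenek
  ⇒ Antasa epelmenek
Only 'epelmenek' matches the regular Antasa development of *wepalmanag.

epelmenek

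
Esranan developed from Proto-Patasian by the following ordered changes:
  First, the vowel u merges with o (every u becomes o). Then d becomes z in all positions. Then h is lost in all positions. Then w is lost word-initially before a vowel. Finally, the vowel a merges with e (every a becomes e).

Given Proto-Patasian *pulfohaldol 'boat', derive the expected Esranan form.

polfoelzol

Esranan: start from *pulfohaldol.
  rule 1 (vowel merger): pulfohaldol → polfohaldol
  rule 2 (unconditioned shift): polfohaldol → polfohalzol
  rule 3 (h-loss): polfohalzol → polfoalzol
  rule 4: no change — polfoalzol
  rule 5 (vowel merger): polfoalzol → polfoelzol
  ⇒ Esranan polfoelzol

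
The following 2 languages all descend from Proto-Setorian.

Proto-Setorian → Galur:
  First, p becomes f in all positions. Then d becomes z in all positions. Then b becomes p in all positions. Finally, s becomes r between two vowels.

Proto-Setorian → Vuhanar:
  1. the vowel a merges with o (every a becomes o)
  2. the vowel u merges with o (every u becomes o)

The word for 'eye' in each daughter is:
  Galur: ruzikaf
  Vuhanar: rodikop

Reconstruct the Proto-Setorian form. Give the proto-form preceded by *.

Position 6: Galur has a, Vuhanar has o. Galur preserves a here (none of its changes turn any other segment into a), so the proto-segment is *a.
Position 3: Galur has z, Vuhanar has d. Vuhanar preserves d here (none of its changes turn any other segment into d), so the proto-segment is *d.
Position 2: Galur has u, Vuhanar has o. Galur preserves u here (none of its changes turn any other segment into u), so the proto-segment is *u.
Continuing position by position gives *rudikap; check it forward:
Galur: *rudikap
  rudikap → rudikaf   [unconditioned shift]
  rudikaf → ruzikaf   [unconditioned shift]
  ruzikaf (rule 3 does not apply)
  ruzikaf (rule 4 does not apply)
  giving Galur ruzikaf.
Vuhanar: *rudikap > rudikop > rodikop  (by vowel merger, vowel merger)
*rudikap is the unique common source.

*rudikap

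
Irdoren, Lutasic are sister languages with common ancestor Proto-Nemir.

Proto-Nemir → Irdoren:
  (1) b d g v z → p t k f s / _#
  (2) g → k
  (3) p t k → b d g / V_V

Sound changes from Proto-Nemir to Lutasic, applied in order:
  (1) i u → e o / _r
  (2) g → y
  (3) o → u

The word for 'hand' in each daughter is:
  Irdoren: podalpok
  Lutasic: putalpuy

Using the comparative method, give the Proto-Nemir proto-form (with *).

*potalpog

Position 7: Irdoren has o, Lutasic has u. Irdoren preserves o here (none of its changes turn any other segment into o), so the proto-segment is *o.
Position 3: Irdoren has d, Lutasic has t. Lutasic preserves t here (none of its changes turn any other segment into t), so the proto-segment is *t.
Position 8: Irdoren has k, Lutasic has y. Taking the neighbouring segments as reconstructed: Irdoren k could go back to *k or *g; Lutasic y could go back to *g or *y — the one source consistent with every daughter is *g.
Continuing position by position gives *potalpog; check it forward:
Irdoren: start from *potalpog.
  rule 1 (final devoicing): potalpog → potalpok
  rule 2: no change — potalpok
  rule 3 (intervocalic voicing): potalpok → podalpok
  ⇒ Irdoren podalpok
Lutasic: *potalpog > potalpoy > putalpuy  (by unconditioned shift, vowel merger)
*potalpog is the unique common source.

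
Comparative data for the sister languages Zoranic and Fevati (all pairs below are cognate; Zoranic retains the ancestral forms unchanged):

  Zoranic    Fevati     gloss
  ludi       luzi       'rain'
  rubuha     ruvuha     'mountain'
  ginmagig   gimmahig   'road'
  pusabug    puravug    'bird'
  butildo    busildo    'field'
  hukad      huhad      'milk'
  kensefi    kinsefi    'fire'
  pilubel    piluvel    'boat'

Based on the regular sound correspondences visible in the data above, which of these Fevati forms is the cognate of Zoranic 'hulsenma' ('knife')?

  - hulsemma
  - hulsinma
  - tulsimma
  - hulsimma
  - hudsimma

kensefi ~ kinsefi — Zoranic e corresponds to Fevati i after a consonant, before a nasal.
ginmagig ~ gimmahig — Zoranic n corresponds to Fevati m after a vowel, before a nasal.
Applying these to Zoranic 'hulsenma':
  hulsenma → hulsinma   (e→i after a consonant, before a nasal)
  hulsinma → hulsimma   (n→m after a vowel, before a nasal)
So the Fevati cognate is 'hulsimma'.

hulsimma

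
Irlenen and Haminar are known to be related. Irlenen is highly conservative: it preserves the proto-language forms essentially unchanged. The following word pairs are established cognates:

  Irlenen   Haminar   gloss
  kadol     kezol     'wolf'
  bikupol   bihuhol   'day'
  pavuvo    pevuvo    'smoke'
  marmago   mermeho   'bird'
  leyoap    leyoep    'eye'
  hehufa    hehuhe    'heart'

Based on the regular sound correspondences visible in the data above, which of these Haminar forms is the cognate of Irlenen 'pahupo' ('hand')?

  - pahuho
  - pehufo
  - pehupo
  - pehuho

pehuho

kadol ~ kezol, marmago ~ mermeho — Irlenen a corresponds to Haminar e after a consonant, before a consonant other than r, m, n, p, b, f, v.
bikupol ~ bihuhol — Irlenen p corresponds to Haminar h between vowels (before a back vowel).
Applying these to Irlenen 'pahupo':
  pahupo → pehupo   (a→e after a consonant, before a consonant other than r, m, n, p, b, f, v)
  pehupo → pehuho   (p→h between vowels (before a back vowel))
So the Haminar cognate is 'pehuho'.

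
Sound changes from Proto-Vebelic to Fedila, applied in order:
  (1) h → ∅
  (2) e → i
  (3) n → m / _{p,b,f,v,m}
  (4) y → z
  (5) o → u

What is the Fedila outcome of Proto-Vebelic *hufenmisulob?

ufimmisulub

Fedila: *hufenmisulob > ufenmisulob > ufinmisulob > ufimmisulob > ufimmisulub  (by h-loss, vowel merger, nasal place assimilation, vowel merger)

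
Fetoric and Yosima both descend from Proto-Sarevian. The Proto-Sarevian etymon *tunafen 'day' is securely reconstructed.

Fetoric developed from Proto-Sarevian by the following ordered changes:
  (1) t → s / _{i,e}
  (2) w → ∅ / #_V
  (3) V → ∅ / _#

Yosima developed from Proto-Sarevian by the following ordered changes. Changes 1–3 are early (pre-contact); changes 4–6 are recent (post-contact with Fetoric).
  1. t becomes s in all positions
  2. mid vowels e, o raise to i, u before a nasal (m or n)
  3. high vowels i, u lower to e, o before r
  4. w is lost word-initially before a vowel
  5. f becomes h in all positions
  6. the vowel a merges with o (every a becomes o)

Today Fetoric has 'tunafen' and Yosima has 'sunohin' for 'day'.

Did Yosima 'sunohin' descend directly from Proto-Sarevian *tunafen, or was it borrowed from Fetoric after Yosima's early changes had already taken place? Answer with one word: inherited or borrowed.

If inherited, *tunafen would pass through all of Yosima's changes:
Yosima: *tunafen > sunafen > sunafin > sunahin > sunohin  (by unconditioned shift, pre-nasal raising, unconditioned shift, vowel merger)
If borrowed from Fetoric 'tunafen' after the early changes, it would undergo only the recent ones:
  rule 4 (glide loss): no change (tunafen)
  rule 5 (unconditioned shift): tunafen → tunahen
  rule 6 (vowel merger): tunahen → tunohen
  ⇒ as a loan: tunohen
Yosima 'sunohin' matches the inherited outcome exactly, so it is an inherited cognate, not a loan.

inherited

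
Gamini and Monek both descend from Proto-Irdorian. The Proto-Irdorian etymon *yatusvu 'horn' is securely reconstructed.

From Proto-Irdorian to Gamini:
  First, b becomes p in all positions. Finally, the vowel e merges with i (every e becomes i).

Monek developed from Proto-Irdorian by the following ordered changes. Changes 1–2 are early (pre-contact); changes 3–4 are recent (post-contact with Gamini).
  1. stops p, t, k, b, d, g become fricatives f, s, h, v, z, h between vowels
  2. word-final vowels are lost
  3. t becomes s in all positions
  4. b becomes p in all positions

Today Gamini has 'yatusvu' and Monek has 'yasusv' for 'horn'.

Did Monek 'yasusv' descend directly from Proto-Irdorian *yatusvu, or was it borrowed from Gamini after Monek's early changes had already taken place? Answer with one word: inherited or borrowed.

If inherited, *yatusvu would pass through all of Monek's changes:
Monek: *yatusvu
  yatusvu → yasusvu   [intervocalic lenition]
  yasusvu → yasusv   [apocope]
  yasusv (rule 3 does not apply)
  yasusv (rule 4 does not apply)
  giving Monek yasusv.
If borrowed from Gamini 'yatusvu' after the early changes, it would undergo only the recent ones:
  rule 3 (unconditioned shift): yatusvu → yasusvu
  rule 4 (unconditioned shift): no change (yasusvu)
  ⇒ as a loan: yasusvu
Monek 'yasusv' matches the inherited outcome exactly, so it is an inherited cognate, not a loan.

inherited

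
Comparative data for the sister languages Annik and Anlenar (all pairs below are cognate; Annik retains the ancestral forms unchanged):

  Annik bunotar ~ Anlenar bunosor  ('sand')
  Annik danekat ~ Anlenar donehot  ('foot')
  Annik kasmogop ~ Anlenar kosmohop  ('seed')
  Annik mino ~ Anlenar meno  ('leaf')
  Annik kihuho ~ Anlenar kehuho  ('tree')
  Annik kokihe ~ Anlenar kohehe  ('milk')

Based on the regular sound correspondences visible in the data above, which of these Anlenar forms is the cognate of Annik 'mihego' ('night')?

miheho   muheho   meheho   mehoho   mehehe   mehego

kihuho ~ kehuho, kokihe ~ kohehe — Annik i corresponds to Anlenar e after a consonant, before a consonant other than r, m, n, p, b, f, v.
kasmogop ~ kosmohop — Annik g corresponds to Anlenar h between vowels (before a back vowel).
Applying these to Annik 'mihego':
  mihego → mehego   (i→e after a consonant, before a consonant other than r, m, n, p, b, f, v)
  mehego → meheho   (g→h between vowels (before a back vowel))
So the Anlenar cognate is 'meheho'.

meheho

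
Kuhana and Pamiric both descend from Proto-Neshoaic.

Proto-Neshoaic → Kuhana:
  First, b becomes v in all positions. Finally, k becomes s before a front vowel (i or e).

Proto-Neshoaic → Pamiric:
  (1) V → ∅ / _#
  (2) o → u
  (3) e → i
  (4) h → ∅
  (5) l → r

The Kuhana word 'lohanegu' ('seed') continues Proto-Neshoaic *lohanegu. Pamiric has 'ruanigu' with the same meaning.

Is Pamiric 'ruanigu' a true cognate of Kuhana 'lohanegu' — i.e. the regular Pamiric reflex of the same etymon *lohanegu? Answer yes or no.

no

Derive the expected Pamiric reflex of *lohanegu:
Pamiric: *lohanegu > lohaneg > luhaneg > luhanig > luanig > ruanig  (by apocope, vowel merger, vowel merger, h-loss, unconditioned shift)
The regular Pamiric reflex would be 'ruanig', but the attested form is 'ruanigu'. The correspondence is irregular, so they are not cognates (the Pamiric form has a different source).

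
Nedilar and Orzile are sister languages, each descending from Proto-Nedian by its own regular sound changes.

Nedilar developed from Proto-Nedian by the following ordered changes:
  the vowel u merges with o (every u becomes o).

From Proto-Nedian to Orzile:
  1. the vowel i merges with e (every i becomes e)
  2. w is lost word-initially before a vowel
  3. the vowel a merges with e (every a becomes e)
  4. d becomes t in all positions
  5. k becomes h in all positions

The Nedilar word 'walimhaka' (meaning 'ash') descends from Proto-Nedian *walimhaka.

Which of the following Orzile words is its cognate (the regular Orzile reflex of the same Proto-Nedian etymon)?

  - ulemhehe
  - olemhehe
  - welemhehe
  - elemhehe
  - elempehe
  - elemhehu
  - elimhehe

Orzile: start from *walimhaka.
  rule 1 (vowel merger): walimhaka → walemhaka
  rule 2 (glide loss): walemhaka → alemhaka
  rule 3 (vowel merger): alemhaka → elemheke
  rule 4: no change — elemheke
  rule 5 (unconditioned shift): elemheke → elemhehe
  ⇒ Orzile elemhehe
The other candidates each miss or misapply at least one Orzile change.

elemhehe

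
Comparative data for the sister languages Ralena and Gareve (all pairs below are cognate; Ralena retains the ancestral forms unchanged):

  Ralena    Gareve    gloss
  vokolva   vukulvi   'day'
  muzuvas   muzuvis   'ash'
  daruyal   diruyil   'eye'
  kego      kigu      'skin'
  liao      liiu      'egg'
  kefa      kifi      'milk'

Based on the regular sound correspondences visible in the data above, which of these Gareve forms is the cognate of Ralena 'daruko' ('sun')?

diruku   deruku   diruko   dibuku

daruyal ~ diruyil — Ralena a corresponds to Gareve i after a consonant, before r.
kego ~ kigu — Ralena o corresponds to Gareve u word-finally.
Applying these to Ralena 'daruko':
  daruko → diruko   (a→i after a consonant, before r)
  diruko → diruku   (o→u word-finally)
So the Gareve cognate is 'diruku'.

diruku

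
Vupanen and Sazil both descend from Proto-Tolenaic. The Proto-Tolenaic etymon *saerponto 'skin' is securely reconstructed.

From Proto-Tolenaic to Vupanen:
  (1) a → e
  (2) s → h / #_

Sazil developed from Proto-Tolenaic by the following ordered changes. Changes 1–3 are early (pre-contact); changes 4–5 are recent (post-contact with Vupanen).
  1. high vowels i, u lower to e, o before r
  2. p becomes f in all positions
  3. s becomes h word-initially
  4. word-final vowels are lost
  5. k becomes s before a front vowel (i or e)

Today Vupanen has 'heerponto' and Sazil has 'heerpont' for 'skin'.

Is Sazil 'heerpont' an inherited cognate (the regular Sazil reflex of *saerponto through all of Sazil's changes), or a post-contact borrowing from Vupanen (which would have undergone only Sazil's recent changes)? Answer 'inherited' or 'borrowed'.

If inherited, *saerponto would pass through all of Sazil's changes:
Sazil: *saerponto > saerfonto > haerfonto > haerfont  (by unconditioned shift, debuccalisation, apocope)
If borrowed from Vupanen 'heerponto' after the early changes, it would undergo only the recent ones:
  rule 4 (apocope): heerponto → heerpont
  rule 5 (palatalisation): no change (heerpont)
  ⇒ as a loan: heerpont
Sazil 'heerpont' matches the loan outcome 'heerpont', not the inherited 'haerfont' — it skipped the early Sazil changes, so it was borrowed from Vupanen.

borrowed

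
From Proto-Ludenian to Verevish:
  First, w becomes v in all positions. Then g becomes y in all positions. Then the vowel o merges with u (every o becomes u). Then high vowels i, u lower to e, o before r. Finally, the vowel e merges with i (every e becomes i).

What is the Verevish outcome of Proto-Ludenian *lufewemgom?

Verevish: *lufewemgom
  lufewemgom → lufevemgom   [unconditioned shift]
  lufevemgom → lufevemyom   [unconditioned shift]
  lufevemyom → lufevemyum   [vowel merger]
  lufevemyum (rule 4 does not apply)
  lufevemyum → lufivimyum   [vowel merger]
  giving Verevish lufivimyum.

lufivimyum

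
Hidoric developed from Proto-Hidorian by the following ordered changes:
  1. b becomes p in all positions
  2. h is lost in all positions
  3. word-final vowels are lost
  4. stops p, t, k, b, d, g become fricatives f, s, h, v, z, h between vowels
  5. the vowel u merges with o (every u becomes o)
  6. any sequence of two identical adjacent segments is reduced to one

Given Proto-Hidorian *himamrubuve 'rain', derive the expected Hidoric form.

Hidoric: start from *himamrubuve.
  rule 1 (unconditioned shift): himamrubuve → himamrupuve
  rule 2 (h-loss): himamrupuve → imamrupuve
  rule 3 (apocope): imamrupuve → imamrupuv
  rule 4 (intervocalic lenition): imamrupuv → imamrufuv
  rule 5 (vowel merger): imamrufuv → imamrofov
  rule 6: no change — imamrofov
  ⇒ Hidoric imamrofov

imamrofov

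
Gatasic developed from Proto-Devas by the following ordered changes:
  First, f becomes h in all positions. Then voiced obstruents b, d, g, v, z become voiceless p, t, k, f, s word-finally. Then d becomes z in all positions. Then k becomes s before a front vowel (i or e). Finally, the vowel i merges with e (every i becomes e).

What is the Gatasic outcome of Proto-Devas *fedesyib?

hezesyep

Gatasic: *fedesyib
  fedesyib → hedesyib   [unconditioned shift]
  hedesyib → hedesyip   [final devoicing]
  hedesyip → hezesyip   [unconditioned shift]
  hezesyip (rule 4 does not apply)
  hezesyip → hezesyep   [vowel merger]
  giving Gatasic hezesyep.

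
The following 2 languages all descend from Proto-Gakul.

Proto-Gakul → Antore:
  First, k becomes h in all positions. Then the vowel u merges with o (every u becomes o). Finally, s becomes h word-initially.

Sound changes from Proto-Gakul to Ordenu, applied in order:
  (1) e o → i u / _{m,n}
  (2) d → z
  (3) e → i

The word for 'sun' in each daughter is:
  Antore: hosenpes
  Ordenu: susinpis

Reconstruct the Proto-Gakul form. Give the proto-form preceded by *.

*susenpes

Position 4: Antore has e, Ordenu has i. Antore preserves e here (none of its changes turn any other segment into e), so the proto-segment is *e.
Position 7: Antore has e, Ordenu has i. Antore preserves e here (none of its changes turn any other segment into e), so the proto-segment is *e.
Position 1: Antore has h, Ordenu has s. Ordenu preserves s here (none of its changes turn any other segment into s), so the proto-segment is *s.
Verify the candidate proto-form against each daughter:
Antore: *susenpes > sosenpes > hosenpes  (by vowel merger, debuccalisation)
Ordenu: *susenpes
  susenpes → susinpes   [pre-nasal raising]
  susinpes (rule 2 does not apply)
  susinpes → susinpis   [vowel merger]
  giving Ordenu susinpis.
*susenpes is the unique common source.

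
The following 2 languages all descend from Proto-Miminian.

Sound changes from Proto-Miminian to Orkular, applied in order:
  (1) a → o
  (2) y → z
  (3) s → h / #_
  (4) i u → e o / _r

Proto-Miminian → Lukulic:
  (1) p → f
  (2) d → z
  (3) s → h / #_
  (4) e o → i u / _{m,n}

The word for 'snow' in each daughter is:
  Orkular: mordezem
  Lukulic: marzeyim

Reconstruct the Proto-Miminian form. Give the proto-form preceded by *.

Position 7: Orkular has e, Lukulic has i. Taking the neighbouring segments as reconstructed: Orkular e can only go back to *e; Lukulic i could go back to *e or *i — the one source consistent with every daughter is *e.
Position 4: Orkular has d, Lukulic has z. Orkular preserves d here (none of its changes turn any other segment into d), so the proto-segment is *d.
Continuing position by position gives *mardeyem; check it forward:
Orkular: *mardeyem
  mardeyem → mordeyem   [vowel merger]
  mordeyem → mordezem   [unconditioned shift]
  mordezem (rule 3 does not apply)
  mordezem (rule 4 does not apply)
  giving Orkular mordezem.
Lukulic: start from *mardeyem.
  rule 1: no change — mardeyem
  rule 2 (unconditioned shift): mardeyem → marzeyem
  rule 3: no change — marzeyem
  rule 4 (pre-nasal raising): marzeyem → marzeyim
  ⇒ Lukulic marzeyim
*mardeyem is the unique common source.

*mardeyem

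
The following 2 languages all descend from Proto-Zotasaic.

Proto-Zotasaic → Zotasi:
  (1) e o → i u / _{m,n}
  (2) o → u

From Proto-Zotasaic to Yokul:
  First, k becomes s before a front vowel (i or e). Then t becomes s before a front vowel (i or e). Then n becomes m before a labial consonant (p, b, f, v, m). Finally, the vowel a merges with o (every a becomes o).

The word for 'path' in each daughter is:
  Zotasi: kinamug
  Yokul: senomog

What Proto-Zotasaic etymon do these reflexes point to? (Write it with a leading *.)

*kenamog

Position 6: Zotasi has u, Yokul has o. Taking the neighbouring segments as reconstructed: Zotasi u could go back to *o or *u; Yokul o could go back to *a or *o — the one source consistent with every daughter is *o.
Position 4: Zotasi has a, Yokul has o. Zotasi preserves a here (none of its changes turn any other segment into a), so the proto-segment is *a.
Position 1: Zotasi has k, Yokul has s. Zotasi preserves k here (none of its changes turn any other segment into k), so the proto-segment is *k.
This points to *kenamog. Verify forward in each daughter:
Zotasi: *kenamog
  kenamog → kinamog   [pre-nasal raising]
  kinamog → kinamug   [vowel merger]
  giving Zotasi kinamug.
Yokul: *kenamog > senamog > senomog  (by palatalisation, vowel merger)
Only *kenamog yields all of Zotasi kinamug, Yokul senomog.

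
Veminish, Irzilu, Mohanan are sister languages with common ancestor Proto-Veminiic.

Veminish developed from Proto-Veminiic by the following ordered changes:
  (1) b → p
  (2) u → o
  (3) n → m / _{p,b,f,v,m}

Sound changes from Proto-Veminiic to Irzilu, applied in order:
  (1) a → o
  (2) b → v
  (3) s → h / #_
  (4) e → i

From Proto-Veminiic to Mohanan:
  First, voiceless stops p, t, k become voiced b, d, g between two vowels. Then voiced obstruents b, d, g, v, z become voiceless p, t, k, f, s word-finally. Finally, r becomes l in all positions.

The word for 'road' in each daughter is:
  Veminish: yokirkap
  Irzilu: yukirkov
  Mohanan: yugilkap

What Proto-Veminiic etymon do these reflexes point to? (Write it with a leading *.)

Position 8: Veminish has p, Irzilu has v, Mohanan has p. Taking the neighbouring segments as reconstructed: Veminish p could go back to *p or *b; Irzilu v could go back to *b or *v; Mohanan p could go back to *p or *b — the one source consistent with every daughter is *b.
Position 3: Veminish has k, Irzilu has k, Mohanan has g. Veminish preserves k here (none of its changes turn any other segment into k), so the proto-segment is *k.
Continuing position by position gives *yukirkab; check it forward:
Veminish: *yukirkab > yukirkap > yokirkap  (by unconditioned shift, vowel merger)
Irzilu: *yukirkab > yukirkob > yukirkov  (by vowel merger, unconditioned shift)
Mohanan: *yukirkab
  yukirkab → yugirkab   [intervocalic voicing]
  yugirkab → yugirkap   [final devoicing]
  yugirkap → yugilkap   [unconditioned shift]
  giving Mohanan yugilkap.
Only *yukirkab yields all of Veminish yokirkap, Irzilu yukirkov, Mohanan yugilkap.

*yukirkab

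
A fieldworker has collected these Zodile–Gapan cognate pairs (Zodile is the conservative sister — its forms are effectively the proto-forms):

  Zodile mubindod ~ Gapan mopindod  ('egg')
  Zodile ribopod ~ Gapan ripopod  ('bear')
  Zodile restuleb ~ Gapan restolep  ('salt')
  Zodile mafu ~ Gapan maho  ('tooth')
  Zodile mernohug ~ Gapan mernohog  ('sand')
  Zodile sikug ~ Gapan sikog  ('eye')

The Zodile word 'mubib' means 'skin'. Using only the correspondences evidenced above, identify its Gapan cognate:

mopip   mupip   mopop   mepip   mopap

mubindod ~ mopindod — Zodile u corresponds to Gapan o after a consonant, before a labial obstruent.
mubindod ~ mopindod — Zodile b corresponds to Gapan p between vowels (before a front vowel).
restuleb ~ restolep — Zodile b corresponds to Gapan p word-finally.
Applying these to Zodile 'mubib':
  mubib → mobib   (u→o after a consonant, before a labial obstruent)
  mobib → mopib   (b→p between vowels (before a front vowel))
  mopib → mopip   (b→p word-finally)
So the Gapan cognate is 'mopip'.

mopip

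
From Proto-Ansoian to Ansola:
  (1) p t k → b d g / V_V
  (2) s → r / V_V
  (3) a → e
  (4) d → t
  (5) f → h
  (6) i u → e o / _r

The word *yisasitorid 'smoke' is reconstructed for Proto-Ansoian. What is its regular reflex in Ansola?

Ansola: start from *yisasitorid.
  rule 1 (intervocalic voicing): yisasitorid → yisasidorid
  rule 2 (rhotacism): yisasidorid → yiraridorid
  rule 3 (vowel merger): yiraridorid → yireridorid
  rule 4 (unconditioned shift): yireridorid → yireritorit
  rule 5: no change — yireritorit
  rule 6 (pre-rhotic lowering): yireritorit → yereritorit
  ⇒ Ansola yereritorit

yereritorit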